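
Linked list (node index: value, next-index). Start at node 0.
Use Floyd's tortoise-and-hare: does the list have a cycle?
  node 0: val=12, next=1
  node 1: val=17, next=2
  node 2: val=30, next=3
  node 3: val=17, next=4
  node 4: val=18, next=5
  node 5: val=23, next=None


Floyd's tortoise (slow, +1) and hare (fast, +2):
  init: slow=0, fast=0
  step 1: slow=1, fast=2
  step 2: slow=2, fast=4
  step 3: fast 4->5->None, no cycle

Cycle: no


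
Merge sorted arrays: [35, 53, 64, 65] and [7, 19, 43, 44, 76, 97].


Take 7 from B
Take 19 from B
Take 35 from A
Take 43 from B
Take 44 from B
Take 53 from A
Take 64 from A
Take 65 from A

Merged: [7, 19, 35, 43, 44, 53, 64, 65, 76, 97]


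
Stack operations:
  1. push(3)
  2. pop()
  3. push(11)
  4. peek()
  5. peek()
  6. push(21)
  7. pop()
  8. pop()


push(3) -> [3]
pop()->3, []
push(11) -> [11]
peek()->11
peek()->11
push(21) -> [11, 21]
pop()->21, [11]
pop()->11, []

Final stack: []


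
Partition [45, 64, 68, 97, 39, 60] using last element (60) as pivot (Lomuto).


Pivot: 60
  45 <= 60: advance i (no swap)
  39 <= 60: swap -> [45, 39, 68, 97, 64, 60]
Place pivot at 2: [45, 39, 60, 97, 64, 68]

Partitioned: [45, 39, 60, 97, 64, 68]


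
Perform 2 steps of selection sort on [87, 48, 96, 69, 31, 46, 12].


Initial: [87, 48, 96, 69, 31, 46, 12]
Step 1: min=12 at 6
  Swap: [12, 48, 96, 69, 31, 46, 87]
Step 2: min=31 at 4
  Swap: [12, 31, 96, 69, 48, 46, 87]

After 2 steps: [12, 31, 96, 69, 48, 46, 87]


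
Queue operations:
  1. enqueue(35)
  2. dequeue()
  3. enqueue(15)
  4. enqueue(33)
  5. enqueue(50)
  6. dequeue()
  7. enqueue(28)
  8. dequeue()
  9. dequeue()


enqueue(35) -> [35]
dequeue()->35, []
enqueue(15) -> [15]
enqueue(33) -> [15, 33]
enqueue(50) -> [15, 33, 50]
dequeue()->15, [33, 50]
enqueue(28) -> [33, 50, 28]
dequeue()->33, [50, 28]
dequeue()->50, [28]

Final queue: [28]


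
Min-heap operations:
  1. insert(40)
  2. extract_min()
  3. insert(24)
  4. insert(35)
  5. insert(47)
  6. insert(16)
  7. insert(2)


insert(40) -> [40]
extract_min()->40, []
insert(24) -> [24]
insert(35) -> [24, 35]
insert(47) -> [24, 35, 47]
insert(16) -> [16, 24, 47, 35]
insert(2) -> [2, 16, 47, 35, 24]

Final heap: [2, 16, 47, 35, 24]


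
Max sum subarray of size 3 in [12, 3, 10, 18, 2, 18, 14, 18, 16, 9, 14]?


[0:3]: 25
[1:4]: 31
[2:5]: 30
[3:6]: 38
[4:7]: 34
[5:8]: 50
[6:9]: 48
[7:10]: 43
[8:11]: 39

Max: 50 at [5:8]


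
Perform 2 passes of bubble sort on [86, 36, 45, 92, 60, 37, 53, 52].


Initial: [86, 36, 45, 92, 60, 37, 53, 52]
Pass 1: [36, 45, 86, 60, 37, 53, 52, 92] (6 swaps)
Pass 2: [36, 45, 60, 37, 53, 52, 86, 92] (4 swaps)

After 2 passes: [36, 45, 60, 37, 53, 52, 86, 92]


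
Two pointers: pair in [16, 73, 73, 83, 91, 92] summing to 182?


lo=0(16)+hi=5(92)=108
lo=1(73)+hi=5(92)=165
lo=2(73)+hi=5(92)=165
lo=3(83)+hi=5(92)=175
lo=4(91)+hi=5(92)=183

No pair found


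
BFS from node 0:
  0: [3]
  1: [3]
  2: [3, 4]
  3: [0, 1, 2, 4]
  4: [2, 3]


Visit 0, enqueue [3]
Visit 3, enqueue [1, 2, 4]
Visit 1, enqueue []
Visit 2, enqueue []
Visit 4, enqueue []

BFS order: [0, 3, 1, 2, 4]


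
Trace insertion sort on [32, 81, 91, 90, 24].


Initial: [32, 81, 91, 90, 24]
Insert 81: [32, 81, 91, 90, 24]
Insert 91: [32, 81, 91, 90, 24]
Insert 90: [32, 81, 90, 91, 24]
Insert 24: [24, 32, 81, 90, 91]

Sorted: [24, 32, 81, 90, 91]


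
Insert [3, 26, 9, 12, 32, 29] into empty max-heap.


Insert 3: [3]
Insert 26: [26, 3]
Insert 9: [26, 3, 9]
Insert 12: [26, 12, 9, 3]
Insert 32: [32, 26, 9, 3, 12]
Insert 29: [32, 26, 29, 3, 12, 9]

Final heap: [32, 26, 29, 3, 12, 9]


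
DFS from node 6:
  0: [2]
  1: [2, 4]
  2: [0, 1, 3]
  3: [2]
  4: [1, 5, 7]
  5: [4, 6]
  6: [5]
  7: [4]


Visit 6, push [5]
Visit 5, push [4]
Visit 4, push [7, 1]
Visit 1, push [2]
Visit 2, push [3, 0]
Visit 0, push []
Visit 3, push []
Visit 7, push []

DFS order: [6, 5, 4, 1, 2, 0, 3, 7]


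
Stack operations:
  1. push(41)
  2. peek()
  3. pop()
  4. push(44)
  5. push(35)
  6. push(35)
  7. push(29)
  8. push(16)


push(41) -> [41]
peek()->41
pop()->41, []
push(44) -> [44]
push(35) -> [44, 35]
push(35) -> [44, 35, 35]
push(29) -> [44, 35, 35, 29]
push(16) -> [44, 35, 35, 29, 16]

Final stack: [44, 35, 35, 29, 16]


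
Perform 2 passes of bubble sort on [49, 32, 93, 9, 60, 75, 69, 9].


Initial: [49, 32, 93, 9, 60, 75, 69, 9]
Pass 1: [32, 49, 9, 60, 75, 69, 9, 93] (6 swaps)
Pass 2: [32, 9, 49, 60, 69, 9, 75, 93] (3 swaps)

After 2 passes: [32, 9, 49, 60, 69, 9, 75, 93]


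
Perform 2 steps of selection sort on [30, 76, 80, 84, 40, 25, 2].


Initial: [30, 76, 80, 84, 40, 25, 2]
Step 1: min=2 at 6
  Swap: [2, 76, 80, 84, 40, 25, 30]
Step 2: min=25 at 5
  Swap: [2, 25, 80, 84, 40, 76, 30]

After 2 steps: [2, 25, 80, 84, 40, 76, 30]


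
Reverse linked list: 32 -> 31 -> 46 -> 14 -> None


Step 1: curr=32, set curr.next=prev(None) | reversed so far: 32
Step 2: curr=31, set curr.next=prev(32) | reversed so far: 31 -> 32
Step 3: curr=46, set curr.next=prev(31) | reversed so far: 46 -> 31 -> 32
Step 4: curr=14, set curr.next=prev(46) | reversed so far: 14 -> 46 -> 31 -> 32

14 -> 46 -> 31 -> 32 -> None


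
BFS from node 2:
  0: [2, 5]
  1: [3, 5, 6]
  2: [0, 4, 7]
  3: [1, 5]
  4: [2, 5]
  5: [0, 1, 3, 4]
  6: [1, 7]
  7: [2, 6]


Visit 2, enqueue [0, 4, 7]
Visit 0, enqueue [5]
Visit 4, enqueue []
Visit 7, enqueue [6]
Visit 5, enqueue [1, 3]
Visit 6, enqueue []
Visit 1, enqueue []
Visit 3, enqueue []

BFS order: [2, 0, 4, 7, 5, 6, 1, 3]


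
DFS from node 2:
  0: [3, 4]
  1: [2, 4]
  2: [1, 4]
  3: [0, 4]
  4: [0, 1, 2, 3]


Visit 2, push [4, 1]
Visit 1, push [4]
Visit 4, push [3, 0]
Visit 0, push [3]
Visit 3, push []

DFS order: [2, 1, 4, 0, 3]


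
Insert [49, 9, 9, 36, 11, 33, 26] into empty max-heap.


Insert 49: [49]
Insert 9: [49, 9]
Insert 9: [49, 9, 9]
Insert 36: [49, 36, 9, 9]
Insert 11: [49, 36, 9, 9, 11]
Insert 33: [49, 36, 33, 9, 11, 9]
Insert 26: [49, 36, 33, 9, 11, 9, 26]

Final heap: [49, 36, 33, 9, 11, 9, 26]


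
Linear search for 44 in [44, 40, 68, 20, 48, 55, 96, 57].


i=0: 44==44 found!

Found at 0, 1 comps


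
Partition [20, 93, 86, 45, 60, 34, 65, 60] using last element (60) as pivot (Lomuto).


Pivot: 60
  20 <= 60: advance i (no swap)
  45 <= 60: swap -> [20, 45, 86, 93, 60, 34, 65, 60]
  60 <= 60: swap -> [20, 45, 60, 93, 86, 34, 65, 60]
  34 <= 60: swap -> [20, 45, 60, 34, 86, 93, 65, 60]
Place pivot at 4: [20, 45, 60, 34, 60, 93, 65, 86]

Partitioned: [20, 45, 60, 34, 60, 93, 65, 86]


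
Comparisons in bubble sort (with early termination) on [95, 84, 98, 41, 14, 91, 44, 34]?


Algorithm: bubble sort (with early termination)
Input: [95, 84, 98, 41, 14, 91, 44, 34]
Sorted: [14, 34, 41, 44, 84, 91, 95, 98]

28


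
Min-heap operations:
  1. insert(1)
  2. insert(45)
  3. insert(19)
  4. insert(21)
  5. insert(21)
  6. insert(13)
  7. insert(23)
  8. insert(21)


insert(1) -> [1]
insert(45) -> [1, 45]
insert(19) -> [1, 45, 19]
insert(21) -> [1, 21, 19, 45]
insert(21) -> [1, 21, 19, 45, 21]
insert(13) -> [1, 21, 13, 45, 21, 19]
insert(23) -> [1, 21, 13, 45, 21, 19, 23]
insert(21) -> [1, 21, 13, 21, 21, 19, 23, 45]

Final heap: [1, 21, 13, 21, 21, 19, 23, 45]


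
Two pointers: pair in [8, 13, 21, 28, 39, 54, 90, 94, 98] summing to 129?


lo=0(8)+hi=8(98)=106
lo=1(13)+hi=8(98)=111
lo=2(21)+hi=8(98)=119
lo=3(28)+hi=8(98)=126
lo=4(39)+hi=8(98)=137
lo=4(39)+hi=7(94)=133
lo=4(39)+hi=6(90)=129

Yes: 39+90=129


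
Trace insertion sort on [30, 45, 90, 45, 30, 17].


Initial: [30, 45, 90, 45, 30, 17]
Insert 45: [30, 45, 90, 45, 30, 17]
Insert 90: [30, 45, 90, 45, 30, 17]
Insert 45: [30, 45, 45, 90, 30, 17]
Insert 30: [30, 30, 45, 45, 90, 17]
Insert 17: [17, 30, 30, 45, 45, 90]

Sorted: [17, 30, 30, 45, 45, 90]


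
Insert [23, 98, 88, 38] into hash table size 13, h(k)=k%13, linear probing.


Insert 23: h=10 -> slot 10
Insert 98: h=7 -> slot 7
Insert 88: h=10, 1 probes -> slot 11
Insert 38: h=12 -> slot 12

Table: [None, None, None, None, None, None, None, 98, None, None, 23, 88, 38]


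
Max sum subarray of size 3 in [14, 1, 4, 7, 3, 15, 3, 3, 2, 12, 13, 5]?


[0:3]: 19
[1:4]: 12
[2:5]: 14
[3:6]: 25
[4:7]: 21
[5:8]: 21
[6:9]: 8
[7:10]: 17
[8:11]: 27
[9:12]: 30

Max: 30 at [9:12]


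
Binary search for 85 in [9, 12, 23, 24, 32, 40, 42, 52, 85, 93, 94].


Step 1: lo=0, hi=10, mid=5, val=40
Step 2: lo=6, hi=10, mid=8, val=85

Found at index 8


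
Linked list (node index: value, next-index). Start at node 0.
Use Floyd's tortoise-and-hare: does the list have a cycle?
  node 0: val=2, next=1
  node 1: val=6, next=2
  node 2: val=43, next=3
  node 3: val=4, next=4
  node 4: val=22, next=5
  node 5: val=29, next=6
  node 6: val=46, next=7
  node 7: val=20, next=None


Floyd's tortoise (slow, +1) and hare (fast, +2):
  init: slow=0, fast=0
  step 1: slow=1, fast=2
  step 2: slow=2, fast=4
  step 3: slow=3, fast=6
  step 4: fast 6->7->None, no cycle

Cycle: no


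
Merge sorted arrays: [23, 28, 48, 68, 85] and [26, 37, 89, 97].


Take 23 from A
Take 26 from B
Take 28 from A
Take 37 from B
Take 48 from A
Take 68 from A
Take 85 from A

Merged: [23, 26, 28, 37, 48, 68, 85, 89, 97]


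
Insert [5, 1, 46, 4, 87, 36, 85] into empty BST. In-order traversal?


Insert 5: root
Insert 1: L from 5
Insert 46: R from 5
Insert 4: L from 5 -> R from 1
Insert 87: R from 5 -> R from 46
Insert 36: R from 5 -> L from 46
Insert 85: R from 5 -> R from 46 -> L from 87

In-order: [1, 4, 5, 36, 46, 85, 87]


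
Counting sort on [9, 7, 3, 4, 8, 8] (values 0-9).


Input: [9, 7, 3, 4, 8, 8]
Counts: [0, 0, 0, 1, 1, 0, 0, 1, 2, 1]

Sorted: [3, 4, 7, 8, 8, 9]


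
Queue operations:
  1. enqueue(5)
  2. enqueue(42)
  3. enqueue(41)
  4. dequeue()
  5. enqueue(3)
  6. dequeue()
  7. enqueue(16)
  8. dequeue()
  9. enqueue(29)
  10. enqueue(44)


enqueue(5) -> [5]
enqueue(42) -> [5, 42]
enqueue(41) -> [5, 42, 41]
dequeue()->5, [42, 41]
enqueue(3) -> [42, 41, 3]
dequeue()->42, [41, 3]
enqueue(16) -> [41, 3, 16]
dequeue()->41, [3, 16]
enqueue(29) -> [3, 16, 29]
enqueue(44) -> [3, 16, 29, 44]

Final queue: [3, 16, 29, 44]


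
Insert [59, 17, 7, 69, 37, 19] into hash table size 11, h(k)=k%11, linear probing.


Insert 59: h=4 -> slot 4
Insert 17: h=6 -> slot 6
Insert 7: h=7 -> slot 7
Insert 69: h=3 -> slot 3
Insert 37: h=4, 1 probes -> slot 5
Insert 19: h=8 -> slot 8

Table: [None, None, None, 69, 59, 37, 17, 7, 19, None, None]


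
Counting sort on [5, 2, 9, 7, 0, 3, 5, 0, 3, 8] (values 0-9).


Input: [5, 2, 9, 7, 0, 3, 5, 0, 3, 8]
Counts: [2, 0, 1, 2, 0, 2, 0, 1, 1, 1]

Sorted: [0, 0, 2, 3, 3, 5, 5, 7, 8, 9]


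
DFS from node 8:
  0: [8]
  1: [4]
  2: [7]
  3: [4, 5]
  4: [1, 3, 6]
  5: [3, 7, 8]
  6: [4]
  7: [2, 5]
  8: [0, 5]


Visit 8, push [5, 0]
Visit 0, push []
Visit 5, push [7, 3]
Visit 3, push [4]
Visit 4, push [6, 1]
Visit 1, push []
Visit 6, push []
Visit 7, push [2]
Visit 2, push []

DFS order: [8, 0, 5, 3, 4, 1, 6, 7, 2]


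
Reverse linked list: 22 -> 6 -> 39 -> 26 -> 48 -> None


Step 1: curr=22, set curr.next=prev(None) | reversed so far: 22
Step 2: curr=6, set curr.next=prev(22) | reversed so far: 6 -> 22
Step 3: curr=39, set curr.next=prev(6) | reversed so far: 39 -> 6 -> 22
Step 4: curr=26, set curr.next=prev(39) | reversed so far: 26 -> 39 -> 6 -> 22
Step 5: curr=48, set curr.next=prev(26) | reversed so far: 48 -> 26 -> 39 -> 6 -> 22

48 -> 26 -> 39 -> 6 -> 22 -> None


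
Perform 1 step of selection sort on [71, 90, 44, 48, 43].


Initial: [71, 90, 44, 48, 43]
Step 1: min=43 at 4
  Swap: [43, 90, 44, 48, 71]

After 1 step: [43, 90, 44, 48, 71]


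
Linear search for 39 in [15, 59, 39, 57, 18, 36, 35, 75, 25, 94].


i=0: 15!=39
i=1: 59!=39
i=2: 39==39 found!

Found at 2, 3 comps


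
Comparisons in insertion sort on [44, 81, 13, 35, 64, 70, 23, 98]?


Algorithm: insertion sort
Input: [44, 81, 13, 35, 64, 70, 23, 98]
Sorted: [13, 23, 35, 44, 64, 70, 81, 98]

17


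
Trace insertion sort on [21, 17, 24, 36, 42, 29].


Initial: [21, 17, 24, 36, 42, 29]
Insert 17: [17, 21, 24, 36, 42, 29]
Insert 24: [17, 21, 24, 36, 42, 29]
Insert 36: [17, 21, 24, 36, 42, 29]
Insert 42: [17, 21, 24, 36, 42, 29]
Insert 29: [17, 21, 24, 29, 36, 42]

Sorted: [17, 21, 24, 29, 36, 42]


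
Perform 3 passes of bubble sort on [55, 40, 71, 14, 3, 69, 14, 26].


Initial: [55, 40, 71, 14, 3, 69, 14, 26]
Pass 1: [40, 55, 14, 3, 69, 14, 26, 71] (6 swaps)
Pass 2: [40, 14, 3, 55, 14, 26, 69, 71] (4 swaps)
Pass 3: [14, 3, 40, 14, 26, 55, 69, 71] (4 swaps)

After 3 passes: [14, 3, 40, 14, 26, 55, 69, 71]


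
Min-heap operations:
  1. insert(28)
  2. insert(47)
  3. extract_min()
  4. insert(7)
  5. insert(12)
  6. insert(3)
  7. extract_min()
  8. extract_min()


insert(28) -> [28]
insert(47) -> [28, 47]
extract_min()->28, [47]
insert(7) -> [7, 47]
insert(12) -> [7, 47, 12]
insert(3) -> [3, 7, 12, 47]
extract_min()->3, [7, 47, 12]
extract_min()->7, [12, 47]

Final heap: [12, 47]


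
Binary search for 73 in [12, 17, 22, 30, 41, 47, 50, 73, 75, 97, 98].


Step 1: lo=0, hi=10, mid=5, val=47
Step 2: lo=6, hi=10, mid=8, val=75
Step 3: lo=6, hi=7, mid=6, val=50
Step 4: lo=7, hi=7, mid=7, val=73

Found at index 7


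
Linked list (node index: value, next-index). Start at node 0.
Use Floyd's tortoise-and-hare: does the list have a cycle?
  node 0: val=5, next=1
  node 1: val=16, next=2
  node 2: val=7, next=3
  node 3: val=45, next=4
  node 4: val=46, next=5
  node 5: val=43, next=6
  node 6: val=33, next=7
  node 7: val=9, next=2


Floyd's tortoise (slow, +1) and hare (fast, +2):
  init: slow=0, fast=0
  step 1: slow=1, fast=2
  step 2: slow=2, fast=4
  step 3: slow=3, fast=6
  step 4: slow=4, fast=2
  step 5: slow=5, fast=4
  step 6: slow=6, fast=6
  slow == fast at node 6: cycle detected

Cycle: yes


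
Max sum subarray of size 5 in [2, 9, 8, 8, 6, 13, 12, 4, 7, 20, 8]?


[0:5]: 33
[1:6]: 44
[2:7]: 47
[3:8]: 43
[4:9]: 42
[5:10]: 56
[6:11]: 51

Max: 56 at [5:10]


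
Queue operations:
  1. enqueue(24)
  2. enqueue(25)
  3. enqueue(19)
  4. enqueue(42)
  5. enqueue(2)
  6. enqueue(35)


enqueue(24) -> [24]
enqueue(25) -> [24, 25]
enqueue(19) -> [24, 25, 19]
enqueue(42) -> [24, 25, 19, 42]
enqueue(2) -> [24, 25, 19, 42, 2]
enqueue(35) -> [24, 25, 19, 42, 2, 35]

Final queue: [24, 25, 19, 42, 2, 35]


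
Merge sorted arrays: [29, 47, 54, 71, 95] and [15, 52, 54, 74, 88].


Take 15 from B
Take 29 from A
Take 47 from A
Take 52 from B
Take 54 from A
Take 54 from B
Take 71 from A
Take 74 from B
Take 88 from B

Merged: [15, 29, 47, 52, 54, 54, 71, 74, 88, 95]


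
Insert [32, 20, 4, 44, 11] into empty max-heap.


Insert 32: [32]
Insert 20: [32, 20]
Insert 4: [32, 20, 4]
Insert 44: [44, 32, 4, 20]
Insert 11: [44, 32, 4, 20, 11]

Final heap: [44, 32, 4, 20, 11]


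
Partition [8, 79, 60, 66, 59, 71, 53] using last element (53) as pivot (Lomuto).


Pivot: 53
  8 <= 53: advance i (no swap)
Place pivot at 1: [8, 53, 60, 66, 59, 71, 79]

Partitioned: [8, 53, 60, 66, 59, 71, 79]


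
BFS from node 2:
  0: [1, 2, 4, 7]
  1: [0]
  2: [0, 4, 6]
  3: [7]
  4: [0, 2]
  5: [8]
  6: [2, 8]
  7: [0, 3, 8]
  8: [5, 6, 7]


Visit 2, enqueue [0, 4, 6]
Visit 0, enqueue [1, 7]
Visit 4, enqueue []
Visit 6, enqueue [8]
Visit 1, enqueue []
Visit 7, enqueue [3]
Visit 8, enqueue [5]
Visit 3, enqueue []
Visit 5, enqueue []

BFS order: [2, 0, 4, 6, 1, 7, 8, 3, 5]


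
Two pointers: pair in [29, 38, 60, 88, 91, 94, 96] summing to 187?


lo=0(29)+hi=6(96)=125
lo=1(38)+hi=6(96)=134
lo=2(60)+hi=6(96)=156
lo=3(88)+hi=6(96)=184
lo=4(91)+hi=6(96)=187

Yes: 91+96=187


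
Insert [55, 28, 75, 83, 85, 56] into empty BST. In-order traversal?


Insert 55: root
Insert 28: L from 55
Insert 75: R from 55
Insert 83: R from 55 -> R from 75
Insert 85: R from 55 -> R from 75 -> R from 83
Insert 56: R from 55 -> L from 75

In-order: [28, 55, 56, 75, 83, 85]


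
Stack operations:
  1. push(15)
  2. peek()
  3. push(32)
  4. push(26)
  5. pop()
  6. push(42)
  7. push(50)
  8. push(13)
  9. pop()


push(15) -> [15]
peek()->15
push(32) -> [15, 32]
push(26) -> [15, 32, 26]
pop()->26, [15, 32]
push(42) -> [15, 32, 42]
push(50) -> [15, 32, 42, 50]
push(13) -> [15, 32, 42, 50, 13]
pop()->13, [15, 32, 42, 50]

Final stack: [15, 32, 42, 50]


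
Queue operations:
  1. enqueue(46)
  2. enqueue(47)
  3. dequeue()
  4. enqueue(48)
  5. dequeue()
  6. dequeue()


enqueue(46) -> [46]
enqueue(47) -> [46, 47]
dequeue()->46, [47]
enqueue(48) -> [47, 48]
dequeue()->47, [48]
dequeue()->48, []

Final queue: []


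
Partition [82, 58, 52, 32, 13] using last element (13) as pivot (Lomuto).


Pivot: 13
Place pivot at 0: [13, 58, 52, 32, 82]

Partitioned: [13, 58, 52, 32, 82]


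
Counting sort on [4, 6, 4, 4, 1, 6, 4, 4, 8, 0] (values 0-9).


Input: [4, 6, 4, 4, 1, 6, 4, 4, 8, 0]
Counts: [1, 1, 0, 0, 5, 0, 2, 0, 1, 0]

Sorted: [0, 1, 4, 4, 4, 4, 4, 6, 6, 8]


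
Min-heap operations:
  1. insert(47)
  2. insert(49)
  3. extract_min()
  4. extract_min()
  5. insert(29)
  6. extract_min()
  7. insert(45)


insert(47) -> [47]
insert(49) -> [47, 49]
extract_min()->47, [49]
extract_min()->49, []
insert(29) -> [29]
extract_min()->29, []
insert(45) -> [45]

Final heap: [45]


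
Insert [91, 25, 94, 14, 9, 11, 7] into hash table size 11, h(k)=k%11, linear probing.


Insert 91: h=3 -> slot 3
Insert 25: h=3, 1 probes -> slot 4
Insert 94: h=6 -> slot 6
Insert 14: h=3, 2 probes -> slot 5
Insert 9: h=9 -> slot 9
Insert 11: h=0 -> slot 0
Insert 7: h=7 -> slot 7

Table: [11, None, None, 91, 25, 14, 94, 7, None, 9, None]


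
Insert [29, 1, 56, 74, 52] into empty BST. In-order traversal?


Insert 29: root
Insert 1: L from 29
Insert 56: R from 29
Insert 74: R from 29 -> R from 56
Insert 52: R from 29 -> L from 56

In-order: [1, 29, 52, 56, 74]


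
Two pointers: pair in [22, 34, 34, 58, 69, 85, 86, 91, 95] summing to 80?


lo=0(22)+hi=8(95)=117
lo=0(22)+hi=7(91)=113
lo=0(22)+hi=6(86)=108
lo=0(22)+hi=5(85)=107
lo=0(22)+hi=4(69)=91
lo=0(22)+hi=3(58)=80

Yes: 22+58=80


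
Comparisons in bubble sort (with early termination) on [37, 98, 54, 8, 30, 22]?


Algorithm: bubble sort (with early termination)
Input: [37, 98, 54, 8, 30, 22]
Sorted: [8, 22, 30, 37, 54, 98]

15


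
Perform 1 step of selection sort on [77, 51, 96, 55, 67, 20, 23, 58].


Initial: [77, 51, 96, 55, 67, 20, 23, 58]
Step 1: min=20 at 5
  Swap: [20, 51, 96, 55, 67, 77, 23, 58]

After 1 step: [20, 51, 96, 55, 67, 77, 23, 58]


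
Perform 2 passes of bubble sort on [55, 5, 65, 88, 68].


Initial: [55, 5, 65, 88, 68]
Pass 1: [5, 55, 65, 68, 88] (2 swaps)
Pass 2: [5, 55, 65, 68, 88] (0 swaps)

After 2 passes: [5, 55, 65, 68, 88]


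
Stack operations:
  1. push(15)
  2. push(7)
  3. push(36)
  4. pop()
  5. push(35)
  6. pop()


push(15) -> [15]
push(7) -> [15, 7]
push(36) -> [15, 7, 36]
pop()->36, [15, 7]
push(35) -> [15, 7, 35]
pop()->35, [15, 7]

Final stack: [15, 7]


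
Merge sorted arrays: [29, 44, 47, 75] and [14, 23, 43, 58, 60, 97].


Take 14 from B
Take 23 from B
Take 29 from A
Take 43 from B
Take 44 from A
Take 47 from A
Take 58 from B
Take 60 from B
Take 75 from A

Merged: [14, 23, 29, 43, 44, 47, 58, 60, 75, 97]


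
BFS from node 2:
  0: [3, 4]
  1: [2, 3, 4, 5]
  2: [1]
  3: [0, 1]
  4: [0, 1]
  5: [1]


Visit 2, enqueue [1]
Visit 1, enqueue [3, 4, 5]
Visit 3, enqueue [0]
Visit 4, enqueue []
Visit 5, enqueue []
Visit 0, enqueue []

BFS order: [2, 1, 3, 4, 5, 0]


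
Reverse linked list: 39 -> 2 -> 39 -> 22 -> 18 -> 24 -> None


Step 1: curr=39, set curr.next=prev(None) | reversed so far: 39
Step 2: curr=2, set curr.next=prev(39) | reversed so far: 2 -> 39
Step 3: curr=39, set curr.next=prev(2) | reversed so far: 39 -> 2 -> 39
Step 4: curr=22, set curr.next=prev(39) | reversed so far: 22 -> 39 -> 2 -> 39
Step 5: curr=18, set curr.next=prev(22) | reversed so far: 18 -> 22 -> 39 -> 2 -> 39
Step 6: curr=24, set curr.next=prev(18) | reversed so far: 24 -> 18 -> 22 -> 39 -> 2 -> 39

24 -> 18 -> 22 -> 39 -> 2 -> 39 -> None


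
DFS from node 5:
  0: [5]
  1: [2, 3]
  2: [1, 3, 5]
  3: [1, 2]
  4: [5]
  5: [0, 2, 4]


Visit 5, push [4, 2, 0]
Visit 0, push []
Visit 2, push [3, 1]
Visit 1, push [3]
Visit 3, push []
Visit 4, push []

DFS order: [5, 0, 2, 1, 3, 4]


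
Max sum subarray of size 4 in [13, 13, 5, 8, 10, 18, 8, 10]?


[0:4]: 39
[1:5]: 36
[2:6]: 41
[3:7]: 44
[4:8]: 46

Max: 46 at [4:8]


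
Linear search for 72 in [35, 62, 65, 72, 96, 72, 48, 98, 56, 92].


i=0: 35!=72
i=1: 62!=72
i=2: 65!=72
i=3: 72==72 found!

Found at 3, 4 comps


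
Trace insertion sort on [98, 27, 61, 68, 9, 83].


Initial: [98, 27, 61, 68, 9, 83]
Insert 27: [27, 98, 61, 68, 9, 83]
Insert 61: [27, 61, 98, 68, 9, 83]
Insert 68: [27, 61, 68, 98, 9, 83]
Insert 9: [9, 27, 61, 68, 98, 83]
Insert 83: [9, 27, 61, 68, 83, 98]

Sorted: [9, 27, 61, 68, 83, 98]


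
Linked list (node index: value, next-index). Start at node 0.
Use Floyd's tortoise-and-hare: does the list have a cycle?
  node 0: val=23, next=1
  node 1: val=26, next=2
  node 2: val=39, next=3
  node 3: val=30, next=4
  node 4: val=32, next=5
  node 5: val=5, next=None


Floyd's tortoise (slow, +1) and hare (fast, +2):
  init: slow=0, fast=0
  step 1: slow=1, fast=2
  step 2: slow=2, fast=4
  step 3: fast 4->5->None, no cycle

Cycle: no


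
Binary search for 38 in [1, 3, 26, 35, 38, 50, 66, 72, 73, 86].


Step 1: lo=0, hi=9, mid=4, val=38

Found at index 4


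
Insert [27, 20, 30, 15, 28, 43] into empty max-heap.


Insert 27: [27]
Insert 20: [27, 20]
Insert 30: [30, 20, 27]
Insert 15: [30, 20, 27, 15]
Insert 28: [30, 28, 27, 15, 20]
Insert 43: [43, 28, 30, 15, 20, 27]

Final heap: [43, 28, 30, 15, 20, 27]


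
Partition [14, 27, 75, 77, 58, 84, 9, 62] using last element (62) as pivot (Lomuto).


Pivot: 62
  14 <= 62: advance i (no swap)
  27 <= 62: advance i (no swap)
  58 <= 62: swap -> [14, 27, 58, 77, 75, 84, 9, 62]
  9 <= 62: swap -> [14, 27, 58, 9, 75, 84, 77, 62]
Place pivot at 4: [14, 27, 58, 9, 62, 84, 77, 75]

Partitioned: [14, 27, 58, 9, 62, 84, 77, 75]


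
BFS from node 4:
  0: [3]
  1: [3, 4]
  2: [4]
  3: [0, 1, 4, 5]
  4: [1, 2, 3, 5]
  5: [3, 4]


Visit 4, enqueue [1, 2, 3, 5]
Visit 1, enqueue []
Visit 2, enqueue []
Visit 3, enqueue [0]
Visit 5, enqueue []
Visit 0, enqueue []

BFS order: [4, 1, 2, 3, 5, 0]


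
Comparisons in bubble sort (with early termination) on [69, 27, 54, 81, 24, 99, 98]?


Algorithm: bubble sort (with early termination)
Input: [69, 27, 54, 81, 24, 99, 98]
Sorted: [24, 27, 54, 69, 81, 98, 99]

20


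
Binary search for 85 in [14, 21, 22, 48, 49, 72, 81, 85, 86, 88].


Step 1: lo=0, hi=9, mid=4, val=49
Step 2: lo=5, hi=9, mid=7, val=85

Found at index 7


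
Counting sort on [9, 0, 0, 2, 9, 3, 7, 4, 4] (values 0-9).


Input: [9, 0, 0, 2, 9, 3, 7, 4, 4]
Counts: [2, 0, 1, 1, 2, 0, 0, 1, 0, 2]

Sorted: [0, 0, 2, 3, 4, 4, 7, 9, 9]


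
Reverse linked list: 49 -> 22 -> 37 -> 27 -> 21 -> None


Step 1: curr=49, set curr.next=prev(None) | reversed so far: 49
Step 2: curr=22, set curr.next=prev(49) | reversed so far: 22 -> 49
Step 3: curr=37, set curr.next=prev(22) | reversed so far: 37 -> 22 -> 49
Step 4: curr=27, set curr.next=prev(37) | reversed so far: 27 -> 37 -> 22 -> 49
Step 5: curr=21, set curr.next=prev(27) | reversed so far: 21 -> 27 -> 37 -> 22 -> 49

21 -> 27 -> 37 -> 22 -> 49 -> None


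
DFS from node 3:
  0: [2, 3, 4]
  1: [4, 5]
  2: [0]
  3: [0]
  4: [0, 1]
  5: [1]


Visit 3, push [0]
Visit 0, push [4, 2]
Visit 2, push []
Visit 4, push [1]
Visit 1, push [5]
Visit 5, push []

DFS order: [3, 0, 2, 4, 1, 5]


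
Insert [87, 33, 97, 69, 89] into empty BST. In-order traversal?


Insert 87: root
Insert 33: L from 87
Insert 97: R from 87
Insert 69: L from 87 -> R from 33
Insert 89: R from 87 -> L from 97

In-order: [33, 69, 87, 89, 97]


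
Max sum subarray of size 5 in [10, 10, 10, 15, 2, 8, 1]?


[0:5]: 47
[1:6]: 45
[2:7]: 36

Max: 47 at [0:5]


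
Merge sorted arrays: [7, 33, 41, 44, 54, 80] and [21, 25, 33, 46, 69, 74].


Take 7 from A
Take 21 from B
Take 25 from B
Take 33 from A
Take 33 from B
Take 41 from A
Take 44 from A
Take 46 from B
Take 54 from A
Take 69 from B
Take 74 from B

Merged: [7, 21, 25, 33, 33, 41, 44, 46, 54, 69, 74, 80]


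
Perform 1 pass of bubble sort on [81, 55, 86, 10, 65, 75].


Initial: [81, 55, 86, 10, 65, 75]
Pass 1: [55, 81, 10, 65, 75, 86] (4 swaps)

After 1 pass: [55, 81, 10, 65, 75, 86]


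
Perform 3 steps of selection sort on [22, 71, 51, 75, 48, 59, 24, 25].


Initial: [22, 71, 51, 75, 48, 59, 24, 25]
Step 1: min=22 at 0
  Swap: [22, 71, 51, 75, 48, 59, 24, 25]
Step 2: min=24 at 6
  Swap: [22, 24, 51, 75, 48, 59, 71, 25]
Step 3: min=25 at 7
  Swap: [22, 24, 25, 75, 48, 59, 71, 51]

After 3 steps: [22, 24, 25, 75, 48, 59, 71, 51]


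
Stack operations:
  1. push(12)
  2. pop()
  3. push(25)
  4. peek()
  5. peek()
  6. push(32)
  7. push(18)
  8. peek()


push(12) -> [12]
pop()->12, []
push(25) -> [25]
peek()->25
peek()->25
push(32) -> [25, 32]
push(18) -> [25, 32, 18]
peek()->18

Final stack: [25, 32, 18]


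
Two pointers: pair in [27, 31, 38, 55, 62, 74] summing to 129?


lo=0(27)+hi=5(74)=101
lo=1(31)+hi=5(74)=105
lo=2(38)+hi=5(74)=112
lo=3(55)+hi=5(74)=129

Yes: 55+74=129


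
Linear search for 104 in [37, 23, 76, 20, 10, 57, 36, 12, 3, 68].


i=0: 37!=104
i=1: 23!=104
i=2: 76!=104
i=3: 20!=104
i=4: 10!=104
i=5: 57!=104
i=6: 36!=104
i=7: 12!=104
i=8: 3!=104
i=9: 68!=104

Not found, 10 comps


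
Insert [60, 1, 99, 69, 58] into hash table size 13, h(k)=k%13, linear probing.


Insert 60: h=8 -> slot 8
Insert 1: h=1 -> slot 1
Insert 99: h=8, 1 probes -> slot 9
Insert 69: h=4 -> slot 4
Insert 58: h=6 -> slot 6

Table: [None, 1, None, None, 69, None, 58, None, 60, 99, None, None, None]


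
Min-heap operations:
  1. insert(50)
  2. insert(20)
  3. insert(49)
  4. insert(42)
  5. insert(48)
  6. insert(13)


insert(50) -> [50]
insert(20) -> [20, 50]
insert(49) -> [20, 50, 49]
insert(42) -> [20, 42, 49, 50]
insert(48) -> [20, 42, 49, 50, 48]
insert(13) -> [13, 42, 20, 50, 48, 49]

Final heap: [13, 42, 20, 50, 48, 49]


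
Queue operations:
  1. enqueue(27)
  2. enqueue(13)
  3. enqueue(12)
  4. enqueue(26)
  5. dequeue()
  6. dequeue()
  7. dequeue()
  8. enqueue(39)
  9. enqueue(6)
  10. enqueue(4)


enqueue(27) -> [27]
enqueue(13) -> [27, 13]
enqueue(12) -> [27, 13, 12]
enqueue(26) -> [27, 13, 12, 26]
dequeue()->27, [13, 12, 26]
dequeue()->13, [12, 26]
dequeue()->12, [26]
enqueue(39) -> [26, 39]
enqueue(6) -> [26, 39, 6]
enqueue(4) -> [26, 39, 6, 4]

Final queue: [26, 39, 6, 4]


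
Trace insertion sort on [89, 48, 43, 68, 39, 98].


Initial: [89, 48, 43, 68, 39, 98]
Insert 48: [48, 89, 43, 68, 39, 98]
Insert 43: [43, 48, 89, 68, 39, 98]
Insert 68: [43, 48, 68, 89, 39, 98]
Insert 39: [39, 43, 48, 68, 89, 98]
Insert 98: [39, 43, 48, 68, 89, 98]

Sorted: [39, 43, 48, 68, 89, 98]


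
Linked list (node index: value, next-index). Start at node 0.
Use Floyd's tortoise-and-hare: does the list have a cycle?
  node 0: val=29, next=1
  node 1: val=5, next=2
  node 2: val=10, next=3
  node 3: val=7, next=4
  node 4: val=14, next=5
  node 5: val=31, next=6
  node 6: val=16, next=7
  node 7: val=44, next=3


Floyd's tortoise (slow, +1) and hare (fast, +2):
  init: slow=0, fast=0
  step 1: slow=1, fast=2
  step 2: slow=2, fast=4
  step 3: slow=3, fast=6
  step 4: slow=4, fast=3
  step 5: slow=5, fast=5
  slow == fast at node 5: cycle detected

Cycle: yes


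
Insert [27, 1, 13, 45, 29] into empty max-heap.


Insert 27: [27]
Insert 1: [27, 1]
Insert 13: [27, 1, 13]
Insert 45: [45, 27, 13, 1]
Insert 29: [45, 29, 13, 1, 27]

Final heap: [45, 29, 13, 1, 27]


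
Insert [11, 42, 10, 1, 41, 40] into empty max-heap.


Insert 11: [11]
Insert 42: [42, 11]
Insert 10: [42, 11, 10]
Insert 1: [42, 11, 10, 1]
Insert 41: [42, 41, 10, 1, 11]
Insert 40: [42, 41, 40, 1, 11, 10]

Final heap: [42, 41, 40, 1, 11, 10]


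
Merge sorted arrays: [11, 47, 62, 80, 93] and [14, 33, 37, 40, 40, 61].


Take 11 from A
Take 14 from B
Take 33 from B
Take 37 from B
Take 40 from B
Take 40 from B
Take 47 from A
Take 61 from B

Merged: [11, 14, 33, 37, 40, 40, 47, 61, 62, 80, 93]


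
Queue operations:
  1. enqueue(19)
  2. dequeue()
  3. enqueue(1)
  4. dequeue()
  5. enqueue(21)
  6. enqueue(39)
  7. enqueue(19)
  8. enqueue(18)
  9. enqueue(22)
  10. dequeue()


enqueue(19) -> [19]
dequeue()->19, []
enqueue(1) -> [1]
dequeue()->1, []
enqueue(21) -> [21]
enqueue(39) -> [21, 39]
enqueue(19) -> [21, 39, 19]
enqueue(18) -> [21, 39, 19, 18]
enqueue(22) -> [21, 39, 19, 18, 22]
dequeue()->21, [39, 19, 18, 22]

Final queue: [39, 19, 18, 22]


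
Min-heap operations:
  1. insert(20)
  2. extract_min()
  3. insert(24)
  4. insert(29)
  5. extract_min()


insert(20) -> [20]
extract_min()->20, []
insert(24) -> [24]
insert(29) -> [24, 29]
extract_min()->24, [29]

Final heap: [29]


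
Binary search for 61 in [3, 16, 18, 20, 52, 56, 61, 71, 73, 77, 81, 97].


Step 1: lo=0, hi=11, mid=5, val=56
Step 2: lo=6, hi=11, mid=8, val=73
Step 3: lo=6, hi=7, mid=6, val=61

Found at index 6


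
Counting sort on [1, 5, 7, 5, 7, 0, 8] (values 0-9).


Input: [1, 5, 7, 5, 7, 0, 8]
Counts: [1, 1, 0, 0, 0, 2, 0, 2, 1, 0]

Sorted: [0, 1, 5, 5, 7, 7, 8]


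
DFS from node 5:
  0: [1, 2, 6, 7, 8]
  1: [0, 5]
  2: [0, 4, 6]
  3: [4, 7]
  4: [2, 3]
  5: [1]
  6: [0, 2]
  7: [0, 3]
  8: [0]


Visit 5, push [1]
Visit 1, push [0]
Visit 0, push [8, 7, 6, 2]
Visit 2, push [6, 4]
Visit 4, push [3]
Visit 3, push [7]
Visit 7, push []
Visit 6, push []
Visit 8, push []

DFS order: [5, 1, 0, 2, 4, 3, 7, 6, 8]


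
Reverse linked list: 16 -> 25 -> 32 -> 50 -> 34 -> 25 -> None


Step 1: curr=16, set curr.next=prev(None) | reversed so far: 16
Step 2: curr=25, set curr.next=prev(16) | reversed so far: 25 -> 16
Step 3: curr=32, set curr.next=prev(25) | reversed so far: 32 -> 25 -> 16
Step 4: curr=50, set curr.next=prev(32) | reversed so far: 50 -> 32 -> 25 -> 16
Step 5: curr=34, set curr.next=prev(50) | reversed so far: 34 -> 50 -> 32 -> 25 -> 16
Step 6: curr=25, set curr.next=prev(34) | reversed so far: 25 -> 34 -> 50 -> 32 -> 25 -> 16

25 -> 34 -> 50 -> 32 -> 25 -> 16 -> None


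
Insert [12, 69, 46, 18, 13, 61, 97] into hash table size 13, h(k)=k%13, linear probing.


Insert 12: h=12 -> slot 12
Insert 69: h=4 -> slot 4
Insert 46: h=7 -> slot 7
Insert 18: h=5 -> slot 5
Insert 13: h=0 -> slot 0
Insert 61: h=9 -> slot 9
Insert 97: h=6 -> slot 6

Table: [13, None, None, None, 69, 18, 97, 46, None, 61, None, None, 12]


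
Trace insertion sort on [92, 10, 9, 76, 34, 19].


Initial: [92, 10, 9, 76, 34, 19]
Insert 10: [10, 92, 9, 76, 34, 19]
Insert 9: [9, 10, 92, 76, 34, 19]
Insert 76: [9, 10, 76, 92, 34, 19]
Insert 34: [9, 10, 34, 76, 92, 19]
Insert 19: [9, 10, 19, 34, 76, 92]

Sorted: [9, 10, 19, 34, 76, 92]


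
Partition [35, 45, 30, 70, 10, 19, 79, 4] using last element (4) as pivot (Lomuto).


Pivot: 4
Place pivot at 0: [4, 45, 30, 70, 10, 19, 79, 35]

Partitioned: [4, 45, 30, 70, 10, 19, 79, 35]


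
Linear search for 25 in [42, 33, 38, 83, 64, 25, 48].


i=0: 42!=25
i=1: 33!=25
i=2: 38!=25
i=3: 83!=25
i=4: 64!=25
i=5: 25==25 found!

Found at 5, 6 comps


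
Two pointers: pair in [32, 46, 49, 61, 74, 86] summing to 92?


lo=0(32)+hi=5(86)=118
lo=0(32)+hi=4(74)=106
lo=0(32)+hi=3(61)=93
lo=0(32)+hi=2(49)=81
lo=1(46)+hi=2(49)=95

No pair found


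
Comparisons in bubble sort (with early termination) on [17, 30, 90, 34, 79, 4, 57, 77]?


Algorithm: bubble sort (with early termination)
Input: [17, 30, 90, 34, 79, 4, 57, 77]
Sorted: [4, 17, 30, 34, 57, 77, 79, 90]

27


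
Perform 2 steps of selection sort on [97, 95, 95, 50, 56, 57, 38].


Initial: [97, 95, 95, 50, 56, 57, 38]
Step 1: min=38 at 6
  Swap: [38, 95, 95, 50, 56, 57, 97]
Step 2: min=50 at 3
  Swap: [38, 50, 95, 95, 56, 57, 97]

After 2 steps: [38, 50, 95, 95, 56, 57, 97]


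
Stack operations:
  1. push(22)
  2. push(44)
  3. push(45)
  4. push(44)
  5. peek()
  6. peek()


push(22) -> [22]
push(44) -> [22, 44]
push(45) -> [22, 44, 45]
push(44) -> [22, 44, 45, 44]
peek()->44
peek()->44

Final stack: [22, 44, 45, 44]


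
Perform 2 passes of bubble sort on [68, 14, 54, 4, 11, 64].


Initial: [68, 14, 54, 4, 11, 64]
Pass 1: [14, 54, 4, 11, 64, 68] (5 swaps)
Pass 2: [14, 4, 11, 54, 64, 68] (2 swaps)

After 2 passes: [14, 4, 11, 54, 64, 68]


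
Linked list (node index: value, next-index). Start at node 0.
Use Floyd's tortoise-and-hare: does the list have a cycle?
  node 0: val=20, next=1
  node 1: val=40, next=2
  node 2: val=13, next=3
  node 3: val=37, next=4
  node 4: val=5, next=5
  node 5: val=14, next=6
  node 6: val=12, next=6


Floyd's tortoise (slow, +1) and hare (fast, +2):
  init: slow=0, fast=0
  step 1: slow=1, fast=2
  step 2: slow=2, fast=4
  step 3: slow=3, fast=6
  step 4: slow=4, fast=6
  step 5: slow=5, fast=6
  step 6: slow=6, fast=6
  slow == fast at node 6: cycle detected

Cycle: yes


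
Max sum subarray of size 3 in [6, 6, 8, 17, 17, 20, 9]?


[0:3]: 20
[1:4]: 31
[2:5]: 42
[3:6]: 54
[4:7]: 46

Max: 54 at [3:6]


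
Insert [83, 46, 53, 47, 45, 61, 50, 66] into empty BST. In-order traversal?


Insert 83: root
Insert 46: L from 83
Insert 53: L from 83 -> R from 46
Insert 47: L from 83 -> R from 46 -> L from 53
Insert 45: L from 83 -> L from 46
Insert 61: L from 83 -> R from 46 -> R from 53
Insert 50: L from 83 -> R from 46 -> L from 53 -> R from 47
Insert 66: L from 83 -> R from 46 -> R from 53 -> R from 61

In-order: [45, 46, 47, 50, 53, 61, 66, 83]


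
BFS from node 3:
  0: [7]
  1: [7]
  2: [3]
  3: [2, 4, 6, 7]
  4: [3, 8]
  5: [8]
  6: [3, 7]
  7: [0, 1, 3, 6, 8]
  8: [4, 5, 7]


Visit 3, enqueue [2, 4, 6, 7]
Visit 2, enqueue []
Visit 4, enqueue [8]
Visit 6, enqueue []
Visit 7, enqueue [0, 1]
Visit 8, enqueue [5]
Visit 0, enqueue []
Visit 1, enqueue []
Visit 5, enqueue []

BFS order: [3, 2, 4, 6, 7, 8, 0, 1, 5]


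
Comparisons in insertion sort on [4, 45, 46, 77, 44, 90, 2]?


Algorithm: insertion sort
Input: [4, 45, 46, 77, 44, 90, 2]
Sorted: [2, 4, 44, 45, 46, 77, 90]

14


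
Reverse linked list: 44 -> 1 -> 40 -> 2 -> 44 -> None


Step 1: curr=44, set curr.next=prev(None) | reversed so far: 44
Step 2: curr=1, set curr.next=prev(44) | reversed so far: 1 -> 44
Step 3: curr=40, set curr.next=prev(1) | reversed so far: 40 -> 1 -> 44
Step 4: curr=2, set curr.next=prev(40) | reversed so far: 2 -> 40 -> 1 -> 44
Step 5: curr=44, set curr.next=prev(2) | reversed so far: 44 -> 2 -> 40 -> 1 -> 44

44 -> 2 -> 40 -> 1 -> 44 -> None


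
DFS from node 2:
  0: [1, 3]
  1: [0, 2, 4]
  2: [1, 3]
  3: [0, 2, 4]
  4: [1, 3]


Visit 2, push [3, 1]
Visit 1, push [4, 0]
Visit 0, push [3]
Visit 3, push [4]
Visit 4, push []

DFS order: [2, 1, 0, 3, 4]


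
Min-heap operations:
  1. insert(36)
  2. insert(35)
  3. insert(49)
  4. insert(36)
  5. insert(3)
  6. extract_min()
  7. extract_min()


insert(36) -> [36]
insert(35) -> [35, 36]
insert(49) -> [35, 36, 49]
insert(36) -> [35, 36, 49, 36]
insert(3) -> [3, 35, 49, 36, 36]
extract_min()->3, [35, 36, 49, 36]
extract_min()->35, [36, 36, 49]

Final heap: [36, 36, 49]


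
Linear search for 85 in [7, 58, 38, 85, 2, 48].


i=0: 7!=85
i=1: 58!=85
i=2: 38!=85
i=3: 85==85 found!

Found at 3, 4 comps


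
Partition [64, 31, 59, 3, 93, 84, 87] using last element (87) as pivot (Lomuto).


Pivot: 87
  64 <= 87: advance i (no swap)
  31 <= 87: advance i (no swap)
  59 <= 87: advance i (no swap)
  3 <= 87: advance i (no swap)
  84 <= 87: swap -> [64, 31, 59, 3, 84, 93, 87]
Place pivot at 5: [64, 31, 59, 3, 84, 87, 93]

Partitioned: [64, 31, 59, 3, 84, 87, 93]


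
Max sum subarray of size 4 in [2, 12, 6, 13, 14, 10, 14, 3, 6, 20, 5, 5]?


[0:4]: 33
[1:5]: 45
[2:6]: 43
[3:7]: 51
[4:8]: 41
[5:9]: 33
[6:10]: 43
[7:11]: 34
[8:12]: 36

Max: 51 at [3:7]


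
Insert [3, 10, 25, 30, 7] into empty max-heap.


Insert 3: [3]
Insert 10: [10, 3]
Insert 25: [25, 3, 10]
Insert 30: [30, 25, 10, 3]
Insert 7: [30, 25, 10, 3, 7]

Final heap: [30, 25, 10, 3, 7]


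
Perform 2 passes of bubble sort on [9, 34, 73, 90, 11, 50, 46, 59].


Initial: [9, 34, 73, 90, 11, 50, 46, 59]
Pass 1: [9, 34, 73, 11, 50, 46, 59, 90] (4 swaps)
Pass 2: [9, 34, 11, 50, 46, 59, 73, 90] (4 swaps)

After 2 passes: [9, 34, 11, 50, 46, 59, 73, 90]


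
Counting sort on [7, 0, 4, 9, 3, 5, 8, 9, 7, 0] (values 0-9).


Input: [7, 0, 4, 9, 3, 5, 8, 9, 7, 0]
Counts: [2, 0, 0, 1, 1, 1, 0, 2, 1, 2]

Sorted: [0, 0, 3, 4, 5, 7, 7, 8, 9, 9]


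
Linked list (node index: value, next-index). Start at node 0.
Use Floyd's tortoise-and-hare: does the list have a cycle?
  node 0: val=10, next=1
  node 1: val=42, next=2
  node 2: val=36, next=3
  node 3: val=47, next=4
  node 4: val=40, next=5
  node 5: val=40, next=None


Floyd's tortoise (slow, +1) and hare (fast, +2):
  init: slow=0, fast=0
  step 1: slow=1, fast=2
  step 2: slow=2, fast=4
  step 3: fast 4->5->None, no cycle

Cycle: no


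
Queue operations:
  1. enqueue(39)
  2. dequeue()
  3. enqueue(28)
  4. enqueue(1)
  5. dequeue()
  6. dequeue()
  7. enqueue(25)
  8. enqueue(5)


enqueue(39) -> [39]
dequeue()->39, []
enqueue(28) -> [28]
enqueue(1) -> [28, 1]
dequeue()->28, [1]
dequeue()->1, []
enqueue(25) -> [25]
enqueue(5) -> [25, 5]

Final queue: [25, 5]


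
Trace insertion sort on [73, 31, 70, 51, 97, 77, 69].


Initial: [73, 31, 70, 51, 97, 77, 69]
Insert 31: [31, 73, 70, 51, 97, 77, 69]
Insert 70: [31, 70, 73, 51, 97, 77, 69]
Insert 51: [31, 51, 70, 73, 97, 77, 69]
Insert 97: [31, 51, 70, 73, 97, 77, 69]
Insert 77: [31, 51, 70, 73, 77, 97, 69]
Insert 69: [31, 51, 69, 70, 73, 77, 97]

Sorted: [31, 51, 69, 70, 73, 77, 97]


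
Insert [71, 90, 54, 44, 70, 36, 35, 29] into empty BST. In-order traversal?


Insert 71: root
Insert 90: R from 71
Insert 54: L from 71
Insert 44: L from 71 -> L from 54
Insert 70: L from 71 -> R from 54
Insert 36: L from 71 -> L from 54 -> L from 44
Insert 35: L from 71 -> L from 54 -> L from 44 -> L from 36
Insert 29: L from 71 -> L from 54 -> L from 44 -> L from 36 -> L from 35

In-order: [29, 35, 36, 44, 54, 70, 71, 90]


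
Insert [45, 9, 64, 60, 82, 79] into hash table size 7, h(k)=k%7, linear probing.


Insert 45: h=3 -> slot 3
Insert 9: h=2 -> slot 2
Insert 64: h=1 -> slot 1
Insert 60: h=4 -> slot 4
Insert 82: h=5 -> slot 5
Insert 79: h=2, 4 probes -> slot 6

Table: [None, 64, 9, 45, 60, 82, 79]


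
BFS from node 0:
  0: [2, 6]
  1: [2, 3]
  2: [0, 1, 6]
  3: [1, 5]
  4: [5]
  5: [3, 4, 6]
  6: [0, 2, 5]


Visit 0, enqueue [2, 6]
Visit 2, enqueue [1]
Visit 6, enqueue [5]
Visit 1, enqueue [3]
Visit 5, enqueue [4]
Visit 3, enqueue []
Visit 4, enqueue []

BFS order: [0, 2, 6, 1, 5, 3, 4]


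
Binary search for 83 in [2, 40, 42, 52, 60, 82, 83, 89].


Step 1: lo=0, hi=7, mid=3, val=52
Step 2: lo=4, hi=7, mid=5, val=82
Step 3: lo=6, hi=7, mid=6, val=83

Found at index 6


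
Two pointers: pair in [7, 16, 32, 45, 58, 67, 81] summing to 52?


lo=0(7)+hi=6(81)=88
lo=0(7)+hi=5(67)=74
lo=0(7)+hi=4(58)=65
lo=0(7)+hi=3(45)=52

Yes: 7+45=52


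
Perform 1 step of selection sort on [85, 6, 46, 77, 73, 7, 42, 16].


Initial: [85, 6, 46, 77, 73, 7, 42, 16]
Step 1: min=6 at 1
  Swap: [6, 85, 46, 77, 73, 7, 42, 16]

After 1 step: [6, 85, 46, 77, 73, 7, 42, 16]


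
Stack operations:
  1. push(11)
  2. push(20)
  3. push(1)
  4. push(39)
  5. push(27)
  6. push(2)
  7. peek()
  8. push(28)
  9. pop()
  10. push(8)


push(11) -> [11]
push(20) -> [11, 20]
push(1) -> [11, 20, 1]
push(39) -> [11, 20, 1, 39]
push(27) -> [11, 20, 1, 39, 27]
push(2) -> [11, 20, 1, 39, 27, 2]
peek()->2
push(28) -> [11, 20, 1, 39, 27, 2, 28]
pop()->28, [11, 20, 1, 39, 27, 2]
push(8) -> [11, 20, 1, 39, 27, 2, 8]

Final stack: [11, 20, 1, 39, 27, 2, 8]
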